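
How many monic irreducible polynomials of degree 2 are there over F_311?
There are 48205 monic irreducible polynomials of degree 2 over F_311

Each element of F_{311^2} that lies in no proper subfield is a root of exactly one monic irreducible of degree 2 over F_311, and each such polynomial has 2 distinct roots in F_{311^2}. By Möbius inversion the count is N_311(2) = (1/2) Σ_{d|2} μ(2/d) · 311^d = (1/2)(μ(2)·311^1 + μ(1)·311^2) = 96410/2 = 48205.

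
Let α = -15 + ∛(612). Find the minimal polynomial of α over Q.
m_α(x) = x^3 + 45x^2 + 675x + 2763

Set β = α + 15 = ∛(612), so β^3 = 612. Then (α + 15)^3 - 612 = 0, i.e. α is a root of g(x) = (x + 15)^3 - 612 = x^3 + 45x^2 + 675x + 2763. Since g(x) = h(x + 15) where h(x) = x^3 - 612, and h is irreducible over Q (because 612 is not a perfect cube, so h has no rational root, and a monic cubic with no rational root is irreducible), g is also irreducible (irreducibility is preserved under the substitution x → x + 15). Hence m_α(x) = x^3 + 45x^2 + 675x + 2763.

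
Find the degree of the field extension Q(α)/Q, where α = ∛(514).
[Q(α):Q] = 3

The minimal polynomial of α is x^3 - 514, irreducible over Q since 514 is not a perfect cube (so x^3 - 514 has no rational root). Hence [Q(α):Q] = deg(m_α) = 3.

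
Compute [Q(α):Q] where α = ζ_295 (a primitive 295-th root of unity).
[Q(α):Q] = 232

The minimal polynomial of ζ_295 over Q is the 295-th cyclotomic polynomial Φ_295(x), which is irreducible over Q and has degree φ(295) = 232. Hence [Q(α):Q] = φ(295) = 232.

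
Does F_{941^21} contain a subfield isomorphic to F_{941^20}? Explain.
No: F_{941^20} is not a subfield of F_{941^21}

F_{p^m} embeds in F_{p^n} iff m | n. Here 20 ∤ 21 (since 21 = 1·20 + 1 with remainder 1 ≠ 0), so F_{941^20} is not a subfield of F_{941^21}. Equivalently: if it were, the tower law would give 20 = [F_{941^20}:F_941] dividing [F_{941^21}:F_941] = 21, contradiction.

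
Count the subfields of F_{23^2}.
F_{23^2} has 2 subfields

The subfields of F_{p^n} are exactly the fields F_{p^d} for d | n (each is the fixed field of the unique index-d subgroup of Gal(F_{p^n}/F_p) ≅ Z/nZ). The divisors of n = 2 are {1, 2}, giving 2 subfields: F_{23^1}, F_{23^2}.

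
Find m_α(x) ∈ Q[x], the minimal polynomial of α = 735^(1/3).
m_α(x) = x^3 - 735

α satisfies α^3 = 735, so x^3 - 735 annihilates α. By the rational root test, a rational root p/q (in lowest terms) of x^3 - 735 would satisfy p^3 = 735 q^3, forcing q = 1 and p^3 = 735; but 735 is not a perfect cube, contradiction. A monic cubic over Q with no rational root is irreducible (any nontrivial factorization would include a linear factor). Hence x^3 - 735 is the minimal polynomial of α, and in particular [Q(α):Q] = 3.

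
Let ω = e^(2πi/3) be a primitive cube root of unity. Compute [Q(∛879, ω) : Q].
[Q(∛879, ω) : Q] = 6

[Q(∛879):Q] = 3 (min poly x^3 - 879, irreducible since 879 is not a perfect cube). [Q(ω):Q] = 2 (min poly x^2 + x + 1). Since Q(∛879) ⊂ R and ω ∉ R, we have ω ∉ Q(∛879), so x^2 + x + 1 remains irreducible over Q(∛879) and [Q(∛879, ω) : Q(∛879)] = 2. By the tower law, [Q(∛879, ω) : Q] = 3 · 2 = 6. (In fact Q(∛879, ω) is the splitting field of x^3 - 879 over Q.)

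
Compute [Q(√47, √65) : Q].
[Q(√47, √65) : Q] = 4

[Q(√47):Q] = 2 (min poly x^2 - 47, irreducible since 47 is squarefree > 1). For the top step, suppose √65 ∈ Q(√47), say √65 = c + d√47 with c, d ∈ Q. Squaring: 65 = c^2 + 47d^2 + 2cd√47. Since √47 ∉ Q this forces 2cd = 0. If d = 0 then √65 = c ∈ Q, contradicting 65 squarefree > 1. If c = 0 then 65 = 47d^2, so 47·65 = (47d)^2 is a perfect square in Q — but 47·65 = 3055 is not a perfect square (since 47 and 65 are distinct squarefree integers). Contradiction. Hence √65 ∉ Q(√47), so x^2 - 65 stays irreducible over Q(√47) and [Q(√47, √65) : Q(√47)] = 2. By the tower law, [Q(√47, √65) : Q] = 2 · 2 = 4.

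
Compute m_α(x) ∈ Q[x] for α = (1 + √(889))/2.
m_α(x) = x^2 - x - 222

From 2α - 1 = √(889), squaring gives (2α - 1)^2 = 889, i.e. 4α^2 - 4α + 1 = 889, so α^2 - α + (1 - 889)/4 = 0. Since 889 ≡ 1 (mod 4), (1 - 889)/4 = -222 ∈ Z. The polynomial x^2 - x - 222 has discriminant 1 - 4·(-222) = 889, which is not a perfect square in Q (d = 889 is squarefree and ≠ 1), so x^2 - x - 222 is irreducible over Q. It is the minimal polynomial of α.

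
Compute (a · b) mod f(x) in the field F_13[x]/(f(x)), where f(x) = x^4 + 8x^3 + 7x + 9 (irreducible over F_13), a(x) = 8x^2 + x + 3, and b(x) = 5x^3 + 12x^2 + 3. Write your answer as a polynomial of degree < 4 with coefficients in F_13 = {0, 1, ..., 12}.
a · b ≡ 11x^3 + x^2 + 6x + 4 (mod f(x))

Multiply in F_13[x]: a(x)·b(x) = (8x^2 + x + 3)·(5x^3 + 12x^2 + 3) = x^5 + 10x^4 + x^3 + 8x^2 + 3x + 9. This has degree ≥ 4, so divide by f(x) over F_13: x^5 + 10x^4 + x^3 + 8x^2 + 3x + 9 = (x + 2)·(x^4 + 8x^3 + 7x + 9) + (11x^3 + x^2 + 6x + 4). Hence a·b ≡ 11x^3 + x^2 + 6x + 4 (mod f). (F_13[x]/(f) is a field with 13^4 = 28561 elements since f is irreducible of degree 4.)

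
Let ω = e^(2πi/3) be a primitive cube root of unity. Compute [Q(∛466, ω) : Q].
[Q(∛466, ω) : Q] = 6

[Q(∛466):Q] = 3 (min poly x^3 - 466, irreducible since 466 is not a perfect cube). [Q(ω):Q] = 2 (min poly x^2 + x + 1). Since Q(∛466) ⊂ R and ω ∉ R, we have ω ∉ Q(∛466), so x^2 + x + 1 remains irreducible over Q(∛466) and [Q(∛466, ω) : Q(∛466)] = 2. By the tower law, [Q(∛466, ω) : Q] = 3 · 2 = 6. (In fact Q(∛466, ω) is the splitting field of x^3 - 466 over Q.)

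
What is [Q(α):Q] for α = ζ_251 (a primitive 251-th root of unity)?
[Q(α):Q] = 250

The minimal polynomial of ζ_251 over Q is the 251-th cyclotomic polynomial Φ_251(x), which is irreducible over Q and has degree φ(251) = 250. Hence [Q(α):Q] = φ(251) = 250.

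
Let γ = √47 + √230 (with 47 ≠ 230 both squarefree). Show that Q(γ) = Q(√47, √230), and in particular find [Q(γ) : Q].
[Q(γ) : Q] = 4 (equivalently, Q(γ) = Q(√47, √230))

Obviously Q(γ) ⊆ Q(√47, √230), and [Q(√47, √230):Q] = 4 (since 47, 230 are distinct squarefree integers > 1 with 10810 not a perfect square). To show equality we compute the minimal polynomial of γ. From γ = √47 + √230: γ^2 = 47 + 2√(10810) + 230 = 277 + 2√(10810), so γ^2 - 277 = 2√(10810); squaring, (γ^2 - 277)^2 = 4·10810, i.e. γ^4 - 554γ^2 + 76729 - 43240 = 0, i.e. γ^4 - 554γ^2 + 33489 = 0. So γ is a root of x^4 - 554x^2 + 33489. This polynomial is irreducible over Q: it has no rational root (each ±√47 ± √230 is irrational), and any factorization into two quadratics over Q would force √(10810) ∈ Q (pairing opposite roots) or √47, √230 ∈ Q (other pairings), all impossible. Hence [Q(γ):Q] = 4 = [Q(√47, √230):Q], so Q(γ) = Q(√47, √230).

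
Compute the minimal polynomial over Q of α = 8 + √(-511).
m_α(x) = x^2 - 16x + 575

From α - 8 = √(-511), squaring gives (α - 8)^2 = -511, i.e. α^2 - 16α + 64 = -511, so α^2 - 16α + 575 = 0. The discriminant of x^2 - 16x + 575 is (-16)^2 - 4·(575) = 256 - 2300 = -2044, and 4·(-511) is not a perfect square in Q since -511 is squarefree and ≠ 1. Hence x^2 - 16x + 575 is irreducible over Q and is the minimal polynomial of α.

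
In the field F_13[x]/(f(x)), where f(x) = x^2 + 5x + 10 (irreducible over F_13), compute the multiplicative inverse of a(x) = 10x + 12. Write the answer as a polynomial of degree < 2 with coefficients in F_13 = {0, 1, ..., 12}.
a(x)^(-1) ≡ 5x + 6 (mod f(x))

Since f is irreducible over F_13, F_13[x]/(f) is a field and a(x) ≠ 0 has an inverse. Apply the extended Euclidean algorithm to f(x) and a(x) in F_13[x]: f(x) = (4x + 10)·a(x) + (7). The last nonzero remainder is the constant 7 = gcd(f, a) in F_13. Back-substituting through the division chain expresses 7 = s(x)·a(x) + t(x)·f(x) with s(x) ≡ 9x + 3 (mod f), so (9x + 3)·a(x) ≡ 7 (mod f). Multiplying by 7^(-1) ≡ 2 in F_13 gives a(x)^(-1) ≡ 2·(9x + 3) ≡ 5x + 6 (mod f). Check: (10x + 12)·(5x + 6) = 11x^2 + 3x + 7 ≡ 1 (mod x^2 + 5x + 10).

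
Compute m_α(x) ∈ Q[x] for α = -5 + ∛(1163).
m_α(x) = x^3 + 15x^2 + 75x - 1038

Set β = α + 5 = ∛(1163), so β^3 = 1163. Then (α + 5)^3 - 1163 = 0, i.e. α is a root of g(x) = (x + 5)^3 - 1163 = x^3 + 15x^2 + 75x - 1038. Since g(x) = h(x + 5) where h(x) = x^3 - 1163, and h is irreducible over Q (because 1163 is not a perfect cube, so h has no rational root, and a monic cubic with no rational root is irreducible), g is also irreducible (irreducibility is preserved under the substitution x → x + 5). Hence m_α(x) = x^3 + 15x^2 + 75x - 1038.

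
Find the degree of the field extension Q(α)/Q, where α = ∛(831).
[Q(α):Q] = 3

The minimal polynomial of α is x^3 - 831, irreducible over Q since 831 is not a perfect cube (so x^3 - 831 has no rational root). Hence [Q(α):Q] = deg(m_α) = 3.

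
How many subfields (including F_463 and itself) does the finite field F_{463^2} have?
F_{463^2} has 2 subfields

The subfields of F_{p^n} are exactly the fields F_{p^d} for d | n (each is the fixed field of the unique index-d subgroup of Gal(F_{p^n}/F_p) ≅ Z/nZ). The divisors of n = 2 are {1, 2}, giving 2 subfields: F_{463^1}, F_{463^2}.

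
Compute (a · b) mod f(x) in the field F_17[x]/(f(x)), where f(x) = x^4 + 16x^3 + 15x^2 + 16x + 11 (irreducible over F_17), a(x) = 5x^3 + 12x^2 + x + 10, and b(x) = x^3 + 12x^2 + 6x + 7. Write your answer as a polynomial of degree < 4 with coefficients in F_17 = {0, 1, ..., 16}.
a · b ≡ 6x^3 + 8x^2 + 9x + 10 (mod f(x))

Multiply in F_17[x]: a(x)·b(x) = (5x^3 + 12x^2 + x + 10)·(x^3 + 12x^2 + 6x + 7) = 5x^6 + 4x^5 + 5x^4 + 10x^3 + 6x^2 + 16x + 2. This has degree ≥ 4, so divide by f(x) over F_17: 5x^6 + 4x^5 + 5x^4 + 10x^3 + 6x^2 + 16x + 2 = (5x^2 + 9x + 7)·(x^4 + 16x^3 + 15x^2 + 16x + 11) + (6x^3 + 8x^2 + 9x + 10). Hence a·b ≡ 6x^3 + 8x^2 + 9x + 10 (mod f). (F_17[x]/(f) is a field with 17^4 = 83521 elements since f is irreducible of degree 4.)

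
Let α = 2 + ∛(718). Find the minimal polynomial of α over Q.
m_α(x) = x^3 - 6x^2 + 12x - 726

Set β = α - 2 = ∛(718), so β^3 = 718. Then (α - 2)^3 - 718 = 0, i.e. α is a root of g(x) = (x - 2)^3 - 718 = x^3 - 6x^2 + 12x - 726. Since g(x) = h(x - 2) where h(x) = x^3 - 718, and h is irreducible over Q (because 718 is not a perfect cube, so h has no rational root, and a monic cubic with no rational root is irreducible), g is also irreducible (irreducibility is preserved under the substitution x → x - 2). Hence m_α(x) = x^3 - 6x^2 + 12x - 726.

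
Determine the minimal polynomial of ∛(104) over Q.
m_α(x) = x^3 - 104

α satisfies α^3 = 104, so x^3 - 104 annihilates α. By the rational root test, a rational root p/q (in lowest terms) of x^3 - 104 would satisfy p^3 = 104 q^3, forcing q = 1 and p^3 = 104; but 104 is not a perfect cube, contradiction. A monic cubic over Q with no rational root is irreducible (any nontrivial factorization would include a linear factor). Hence x^3 - 104 is the minimal polynomial of α, and in particular [Q(α):Q] = 3.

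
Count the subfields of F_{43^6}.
F_{43^6} has 4 subfields

The subfields of F_{p^n} are exactly the fields F_{p^d} for d | n (each is the fixed field of the unique index-d subgroup of Gal(F_{p^n}/F_p) ≅ Z/nZ). The divisors of n = 6 are {1, 2, 3, 6}, giving 4 subfields: F_{43^1}, F_{43^2}, F_{43^3}, F_{43^6}.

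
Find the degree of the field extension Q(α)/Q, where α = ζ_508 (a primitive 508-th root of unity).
[Q(α):Q] = 252

The minimal polynomial of ζ_508 over Q is the 508-th cyclotomic polynomial Φ_508(x), which is irreducible over Q and has degree φ(508) = 252. Hence [Q(α):Q] = φ(508) = 252.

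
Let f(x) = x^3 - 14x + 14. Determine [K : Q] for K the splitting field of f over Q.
[K : Q] = 6

By the rational root test, any rational root of the monic integer polynomial f(x) = x^3 - 14x + 14 must be an integer dividing the constant term 14, i.e. one of ±{1, 2, 7, 14}. Evaluating: f(1) = 1, f(-1) = 27, f(2) = -6, f(-2) = 34, f(7) = 259, f(-7) = -231, f(14) = 2562, f(-14) = -2534; none is 0, so f has no rational root and is therefore irreducible over Q (a cubic with no linear factor over a field is irreducible). For an irreducible cubic, the Galois group is A_3 or S_3 according as the discriminant disc(f) = -4a^3 - 27b^2 = -4·(-14)^3 - 27·(14)^2 = 5684 is or is not a square in Q. Here disc(f) = 5684 is not a perfect square in Q, so the Galois group of f over Q is not contained in A_3 and must be all of S_3. The splitting field has degree |S_3| = 6 over Q, so [K : Q] = 6.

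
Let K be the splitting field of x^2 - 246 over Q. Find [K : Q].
[K : Q] = 2

f(x) = x^2 - 246 factors as (x - √246)(x + √246). The splitting field is K = Q(√246). Since 246 is squarefree and > 1, it is not a perfect square, so x^2 - 246 is irreducible over Q and [Q(√246) : Q] = 2. Hence [K : Q] = 2.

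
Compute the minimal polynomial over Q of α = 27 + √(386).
m_α(x) = x^2 - 54x + 343

From α - 27 = √(386), squaring gives (α - 27)^2 = 386, i.e. α^2 - 54α + 729 = 386, so α^2 - 54α + 343 = 0. The discriminant of x^2 - 54x + 343 is (-54)^2 - 4·(343) = 2916 - 1372 = 1544, and 4·(386) is not a perfect square in Q since 386 is squarefree and ≠ 1. Hence x^2 - 54x + 343 is irreducible over Q and is the minimal polynomial of α.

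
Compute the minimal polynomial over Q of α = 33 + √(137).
m_α(x) = x^2 - 66x + 952

From α - 33 = √(137), squaring gives (α - 33)^2 = 137, i.e. α^2 - 66α + 1089 = 137, so α^2 - 66α + 952 = 0. The discriminant of x^2 - 66x + 952 is (-66)^2 - 4·(952) = 4356 - 3808 = 548, and 4·(137) is not a perfect square in Q since 137 is squarefree and ≠ 1. Hence x^2 - 66x + 952 is irreducible over Q and is the minimal polynomial of α.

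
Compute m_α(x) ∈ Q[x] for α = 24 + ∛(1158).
m_α(x) = x^3 - 72x^2 + 1728x - 14982

Set β = α - 24 = ∛(1158), so β^3 = 1158. Then (α - 24)^3 - 1158 = 0, i.e. α is a root of g(x) = (x - 24)^3 - 1158 = x^3 - 72x^2 + 1728x - 14982. Since g(x) = h(x - 24) where h(x) = x^3 - 1158, and h is irreducible over Q (because 1158 is not a perfect cube, so h has no rational root, and a monic cubic with no rational root is irreducible), g is also irreducible (irreducibility is preserved under the substitution x → x - 24). Hence m_α(x) = x^3 - 72x^2 + 1728x - 14982.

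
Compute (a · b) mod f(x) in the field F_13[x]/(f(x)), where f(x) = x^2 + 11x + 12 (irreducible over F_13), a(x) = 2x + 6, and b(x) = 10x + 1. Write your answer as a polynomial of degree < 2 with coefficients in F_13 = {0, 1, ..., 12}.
a · b ≡ 11x (mod f(x))

Multiply in F_13[x]: a(x)·b(x) = (2x + 6)·(10x + 1) = 7x^2 + 10x + 6. This has degree ≥ 2, so divide by f(x) over F_13: 7x^2 + 10x + 6 = (7)·(x^2 + 11x + 12) + (11x). Hence a·b ≡ 11x (mod f). (F_13[x]/(f) is a field with 13^2 = 169 elements since f is irreducible of degree 2.)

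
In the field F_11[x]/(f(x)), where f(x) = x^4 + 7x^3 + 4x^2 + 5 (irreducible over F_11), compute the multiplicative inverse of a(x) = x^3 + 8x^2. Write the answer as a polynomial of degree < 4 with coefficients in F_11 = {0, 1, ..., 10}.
a(x)^(-1) ≡ 3x^3 + 8x^2 + 5x + 7 (mod f(x))

Since f is irreducible over F_11, F_11[x]/(f) is a field and a(x) ≠ 0 has an inverse. Apply the extended Euclidean algorithm to f(x) and a(x) in F_11[x]: f(x) = (x + 10)·a(x) + (x^2 + 5);  a(x) = (x + 8)·(x^2 + 5) + (6x + 4);  (x^2 + 5) = (2x + 6)·(6x + 4) + (3). The last nonzero remainder is the constant 3 = gcd(f, a) in F_11. Back-substituting through the division chain expresses 3 = s(x)·a(x) + t(x)·f(x) with s(x) ≡ 9x^3 + 2x^2 + 4x + 10 (mod f), so (9x^3 + 2x^2 + 4x + 10)·a(x) ≡ 3 (mod f). Multiplying by 3^(-1) ≡ 4 in F_11 gives a(x)^(-1) ≡ 4·(9x^3 + 2x^2 + 4x + 10) ≡ 3x^3 + 8x^2 + 5x + 7 (mod f). Check: (x^3 + 8x^2)·(3x^3 + 8x^2 + 5x + 7) = 3x^6 + 10x^5 + 3x^4 + 3x^3 + x^2 ≡ 1 (mod x^4 + 7x^3 + 4x^2 + 5).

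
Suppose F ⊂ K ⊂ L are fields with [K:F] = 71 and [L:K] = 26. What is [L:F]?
[L:F] = 1846

The tower law says that for any tower of field extensions F ⊂ K ⊂ L with finite degrees, [L:F] = [L:K] · [K:F]. Here this gives [L:F] = 26 · 71 = 1846.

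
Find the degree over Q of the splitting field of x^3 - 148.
[K : Q] = 6

The roots of x^3 - 148 are ∛148, ω∛148, ω^2∛148 where ω = e^(2πi/3) is a primitive cube root of unity, so K = Q(∛148, ω). Now [Q(∛148):Q] = 3 (since 148 is not a perfect cube, x^3 - 148 is irreducible) and [Q(ω):Q] = 2. Both 2 and 3 divide [K:Q], and [K:Q] ≤ 3·2 = 6, so [K:Q] = 6. (Equivalently: Q(∛148) ⊂ R but ω ∉ R, so [K : Q(∛148)] = 2.)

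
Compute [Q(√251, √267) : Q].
[Q(√251, √267) : Q] = 4

[Q(√251):Q] = 2 (min poly x^2 - 251, irreducible since 251 is squarefree > 1). For the top step, suppose √267 ∈ Q(√251), say √267 = c + d√251 with c, d ∈ Q. Squaring: 267 = c^2 + 251d^2 + 2cd√251. Since √251 ∉ Q this forces 2cd = 0. If d = 0 then √267 = c ∈ Q, contradicting 267 squarefree > 1. If c = 0 then 267 = 251d^2, so 251·267 = (251d)^2 is a perfect square in Q — but 251·267 = 67017 is not a perfect square (since 251 and 267 are distinct squarefree integers). Contradiction. Hence √267 ∉ Q(√251), so x^2 - 267 stays irreducible over Q(√251) and [Q(√251, √267) : Q(√251)] = 2. By the tower law, [Q(√251, √267) : Q] = 2 · 2 = 4.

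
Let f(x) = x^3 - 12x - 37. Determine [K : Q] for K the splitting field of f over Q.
[K : Q] = 6

By the rational root test, any rational root of the monic integer polynomial f(x) = x^3 - 12x - 37 must be an integer dividing the constant term -37, i.e. one of ±{1, 37}. Evaluating: f(1) = -48, f(-1) = -26, f(37) = 50172, f(-37) = -50246; none is 0, so f has no rational root and is therefore irreducible over Q (a cubic with no linear factor over a field is irreducible). For an irreducible cubic, the Galois group is A_3 or S_3 according as the discriminant disc(f) = -4a^3 - 27b^2 = -4·(-12)^3 - 27·(-37)^2 = -30051 is or is not a square in Q. Here disc(f) = -30051 is not a perfect square in Q, so the Galois group of f over Q is not contained in A_3 and must be all of S_3. The splitting field has degree |S_3| = 6 over Q, so [K : Q] = 6.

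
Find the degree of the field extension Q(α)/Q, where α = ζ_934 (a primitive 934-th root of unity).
[Q(α):Q] = 466

The minimal polynomial of ζ_934 over Q is the 934-th cyclotomic polynomial Φ_934(x), which is irreducible over Q and has degree φ(934) = 466. Hence [Q(α):Q] = φ(934) = 466.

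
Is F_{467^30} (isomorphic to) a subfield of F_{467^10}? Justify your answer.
No: F_{467^30} is not a subfield of F_{467^10}

F_{p^m} embeds in F_{p^n} iff m | n. Here 30 ∤ 10 (since 10 = 0·30 + 10 with remainder 10 ≠ 0), so F_{467^30} is not a subfield of F_{467^10}. Equivalently: if it were, the tower law would give 30 = [F_{467^30}:F_467] dividing [F_{467^10}:F_467] = 10, contradiction.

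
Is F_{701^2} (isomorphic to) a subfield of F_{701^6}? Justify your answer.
Yes: F_{701^2} is a subfield of F_{701^6}

F_{p^m} embeds in F_{p^n} iff m | n (since F_{p^n} is the splitting field of x^(p^n) - x, and F_{p^m} ⊂ F_{p^n} forces p^n to be a power of p^m, i.e. m | n; conversely if m | n then every root of x^(p^m) - x is a root of x^(p^n) - x). Here 2 | 6 (since 6 = 3·2), so F_{701^2} is a subfield of F_{701^6}, and [F_{701^6} : F_{701^2}] = 6/2 = 3.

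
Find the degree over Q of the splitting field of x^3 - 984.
[K : Q] = 6

The roots of x^3 - 984 are ∛984, ω∛984, ω^2∛984 where ω = e^(2πi/3) is a primitive cube root of unity, so K = Q(∛984, ω). Now [Q(∛984):Q] = 3 (since 984 is not a perfect cube, x^3 - 984 is irreducible) and [Q(ω):Q] = 2. Both 2 and 3 divide [K:Q], and [K:Q] ≤ 3·2 = 6, so [K:Q] = 6. (Equivalently: Q(∛984) ⊂ R but ω ∉ R, so [K : Q(∛984)] = 2.)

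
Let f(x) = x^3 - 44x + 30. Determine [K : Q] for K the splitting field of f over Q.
[K : Q] = 6

By the rational root test, any rational root of the monic integer polynomial f(x) = x^3 - 44x + 30 must be an integer dividing the constant term 30, i.e. one of ±{1, 2, 3, 5, 6, 10, 15, 30}. Evaluating: f(1) = -13, f(-1) = 73, f(2) = -50, f(-2) = 110, f(3) = -75, f(-3) = 135, f(5) = -65, f(-5) = 125, f(6) = -18, f(-6) = 78, f(10) = 590, f(-10) = -530, f(15) = 2745, f(-15) = -2685, f(30) = 25710, f(-30) = -25650; none is 0, so f has no rational root and is therefore irreducible over Q (a cubic with no linear factor over a field is irreducible). For an irreducible cubic, the Galois group is A_3 or S_3 according as the discriminant disc(f) = -4a^3 - 27b^2 = -4·(-44)^3 - 27·(30)^2 = 316436 is or is not a square in Q. Here disc(f) = 316436 is not a perfect square in Q, so the Galois group of f over Q is not contained in A_3 and must be all of S_3. The splitting field has degree |S_3| = 6 over Q, so [K : Q] = 6.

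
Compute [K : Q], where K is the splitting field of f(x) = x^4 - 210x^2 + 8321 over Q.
[K : Q] = 4

Solving the quadratic in x^2: x^2 = (210 ± √(210^2 - 4·8321))/2 = (210 ± √10816)/2 = (210 ± 104)/2, giving x^2 = 157 or x^2 = 53. So f(x) = (x^2 - 157)(x^2 - 53) and the roots of f are ±√157, ±√53. Hence the splitting field is K = Q(√157, √53). Since 157 and 53 are distinct squarefree integers > 1, their product 8321 is not a perfect square, so √53 ∉ Q(√157). By the tower law [K:Q] = [Q(√157,√53):Q(√157)] · [Q(√157):Q] = 2 · 2 = 4.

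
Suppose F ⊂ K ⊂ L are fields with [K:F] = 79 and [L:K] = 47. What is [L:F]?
[L:F] = 3713

The tower law says that for any tower of field extensions F ⊂ K ⊂ L with finite degrees, [L:F] = [L:K] · [K:F]. Here this gives [L:F] = 47 · 79 = 3713.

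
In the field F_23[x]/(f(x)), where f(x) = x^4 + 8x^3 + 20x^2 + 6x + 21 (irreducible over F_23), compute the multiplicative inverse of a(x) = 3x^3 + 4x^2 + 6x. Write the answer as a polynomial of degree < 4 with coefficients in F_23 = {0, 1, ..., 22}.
a(x)^(-1) ≡ 17x^2 + 10x + 18 (mod f(x))

Since f is irreducible over F_23, F_23[x]/(f) is a field and a(x) ≠ 0 has an inverse. Apply the extended Euclidean algorithm to f(x) and a(x) in F_23[x]: f(x) = (8x + 15)·a(x) + (4x^2 + 8x + 21);  a(x) = (18x + 11)·(4x^2 + 8x + 21) + (22). The last nonzero remainder is the constant 22 = gcd(f, a) in F_23. Back-substituting through the division chain expresses 22 = s(x)·a(x) + t(x)·f(x) with s(x) ≡ 6x^2 + 13x + 5 (mod f), so (6x^2 + 13x + 5)·a(x) ≡ 22 (mod f). Multiplying by 22^(-1) ≡ 22 in F_23 gives a(x)^(-1) ≡ 22·(6x^2 + 13x + 5) ≡ 17x^2 + 10x + 18 (mod f). Check: (3x^3 + 4x^2 + 6x)·(17x^2 + 10x + 18) = 5x^5 + 6x^4 + 12x^3 + 17x^2 + 16x ≡ 1 (mod x^4 + 8x^3 + 20x^2 + 6x + 21).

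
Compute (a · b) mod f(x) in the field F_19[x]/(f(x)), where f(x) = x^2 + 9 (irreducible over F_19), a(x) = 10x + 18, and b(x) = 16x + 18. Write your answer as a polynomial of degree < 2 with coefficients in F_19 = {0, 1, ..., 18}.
a · b ≡ 12x + 5 (mod f(x))

Multiply in F_19[x]: a(x)·b(x) = (10x + 18)·(16x + 18) = 8x^2 + 12x + 1. This has degree ≥ 2, so divide by f(x) over F_19: 8x^2 + 12x + 1 = (8)·(x^2 + 9) + (12x + 5). Hence a·b ≡ 12x + 5 (mod f). (F_19[x]/(f) is a field with 19^2 = 361 elements since f is irreducible of degree 2.)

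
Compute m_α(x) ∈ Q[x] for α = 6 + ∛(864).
m_α(x) = x^3 - 18x^2 + 108x - 1080

Set β = α - 6 = ∛(864), so β^3 = 864. Then (α - 6)^3 - 864 = 0, i.e. α is a root of g(x) = (x - 6)^3 - 864 = x^3 - 18x^2 + 108x - 1080. Since g(x) = h(x - 6) where h(x) = x^3 - 864, and h is irreducible over Q (because 864 is not a perfect cube, so h has no rational root, and a monic cubic with no rational root is irreducible), g is also irreducible (irreducibility is preserved under the substitution x → x - 6). Hence m_α(x) = x^3 - 18x^2 + 108x - 1080.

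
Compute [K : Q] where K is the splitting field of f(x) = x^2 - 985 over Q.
[K : Q] = 2

f(x) = x^2 - 985 factors as (x - √985)(x + √985). The splitting field is K = Q(√985). Since 985 is squarefree and > 1, it is not a perfect square, so x^2 - 985 is irreducible over Q and [Q(√985) : Q] = 2. Hence [K : Q] = 2.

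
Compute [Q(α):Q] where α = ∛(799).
[Q(α):Q] = 3

The minimal polynomial of α is x^3 - 799, irreducible over Q since 799 is not a perfect cube (so x^3 - 799 has no rational root). Hence [Q(α):Q] = deg(m_α) = 3.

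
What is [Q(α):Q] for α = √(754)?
[Q(α):Q] = 2

[Q(α):Q] equals the degree of the minimal polynomial of α. Here α^2 = 754 and x^2 - 754 is irreducible (d = 754 is squarefree, ≠ 1, hence not a square), so deg(m_α) = 2. Thus [Q(α):Q] = 2.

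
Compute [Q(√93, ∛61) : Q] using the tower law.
[Q(√93, ∛61) : Q] = 6

Let L = Q(√93, ∛61). Since Q(√93) ⊂ L and [Q(√93):Q] = 2, the tower law gives 2 | [L:Q]. Likewise Q(∛61) ⊂ L with [Q(∛61):Q] = 3 (because 61 is not a perfect cube), so 3 | [L:Q]. As gcd(2,3) = 1, [L:Q] is divisible by 6. Conversely L is generated over Q by √93 and ∛61, so [L:Q] ≤ 2·3 = 6. Therefore [Q(√93, ∛61) : Q] = 6.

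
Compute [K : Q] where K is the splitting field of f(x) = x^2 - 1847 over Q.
[K : Q] = 2

f(x) = x^2 - 1847 factors as (x - √1847)(x + √1847). The splitting field is K = Q(√1847). Since 1847 is squarefree and > 1, it is not a perfect square, so x^2 - 1847 is irreducible over Q and [Q(√1847) : Q] = 2. Hence [K : Q] = 2.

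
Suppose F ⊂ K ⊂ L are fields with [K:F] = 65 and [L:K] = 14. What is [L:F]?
[L:F] = 910

The tower law says that for any tower of field extensions F ⊂ K ⊂ L with finite degrees, [L:F] = [L:K] · [K:F]. Here this gives [L:F] = 14 · 65 = 910.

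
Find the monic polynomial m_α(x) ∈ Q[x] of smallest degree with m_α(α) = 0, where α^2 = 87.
m_α(x) = x^2 - 87

α satisfies α^2 - 87 = 0, so x^2 - 87 annihilates α. Since d = 87 is squarefree and ≠ 1, it is not a perfect square in Q, so x^2 - 87 has no rational root and is therefore irreducible over Q (a degree-2 polynomial over a field is irreducible iff it has no root). Hence m_α(x) = x^2 - 87.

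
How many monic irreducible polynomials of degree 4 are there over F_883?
There are 151978539258 monic irreducible polynomials of degree 4 over F_883

Each element of F_{883^4} that lies in no proper subfield is a root of exactly one monic irreducible of degree 4 over F_883, and each such polynomial has 4 distinct roots in F_{883^4}. By Möbius inversion the count is N_883(4) = (1/4) Σ_{d|4} μ(4/d) · 883^d = (1/4)(μ(4)·883^1 + μ(2)·883^2 + μ(1)·883^4) = 607914157032/4 = 151978539258.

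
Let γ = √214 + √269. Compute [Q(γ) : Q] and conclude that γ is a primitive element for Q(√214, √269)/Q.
[Q(γ) : Q] = 4 (equivalently, Q(γ) = Q(√214, √269))

Obviously Q(γ) ⊆ Q(√214, √269), and [Q(√214, √269):Q] = 4 (since 214, 269 are distinct squarefree integers > 1 with 57566 not a perfect square). To show equality we compute the minimal polynomial of γ. From γ = √214 + √269: γ^2 = 214 + 2√(57566) + 269 = 483 + 2√(57566), so γ^2 - 483 = 2√(57566); squaring, (γ^2 - 483)^2 = 4·57566, i.e. γ^4 - 966γ^2 + 233289 - 230264 = 0, i.e. γ^4 - 966γ^2 + 3025 = 0. So γ is a root of x^4 - 966x^2 + 3025. This polynomial is irreducible over Q: it has no rational root (each ±√214 ± √269 is irrational), and any factorization into two quadratics over Q would force √(57566) ∈ Q (pairing opposite roots) or √214, √269 ∈ Q (other pairings), all impossible. Hence [Q(γ):Q] = 4 = [Q(√214, √269):Q], so Q(γ) = Q(√214, √269).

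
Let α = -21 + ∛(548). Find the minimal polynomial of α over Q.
m_α(x) = x^3 + 63x^2 + 1323x + 8713

Set β = α + 21 = ∛(548), so β^3 = 548. Then (α + 21)^3 - 548 = 0, i.e. α is a root of g(x) = (x + 21)^3 - 548 = x^3 + 63x^2 + 1323x + 8713. Since g(x) = h(x + 21) where h(x) = x^3 - 548, and h is irreducible over Q (because 548 is not a perfect cube, so h has no rational root, and a monic cubic with no rational root is irreducible), g is also irreducible (irreducibility is preserved under the substitution x → x + 21). Hence m_α(x) = x^3 + 63x^2 + 1323x + 8713.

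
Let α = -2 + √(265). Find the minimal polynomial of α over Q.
m_α(x) = x^2 + 4x - 261

From α + 2 = √(265), squaring gives (α + 2)^2 = 265, i.e. α^2 + 4α + 4 = 265, so α^2 + 4α - 261 = 0. The discriminant of x^2 + 4x - 261 is (4)^2 - 4·(-261) = 16 + 1044 = 1060, and 4·(265) is not a perfect square in Q since 265 is squarefree and ≠ 1. Hence x^2 + 4x - 261 is irreducible over Q and is the minimal polynomial of α.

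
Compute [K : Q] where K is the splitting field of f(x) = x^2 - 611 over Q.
[K : Q] = 2

f(x) = x^2 - 611 factors as (x - √611)(x + √611). The splitting field is K = Q(√611). Since 611 is squarefree and > 1, it is not a perfect square, so x^2 - 611 is irreducible over Q and [Q(√611) : Q] = 2. Hence [K : Q] = 2.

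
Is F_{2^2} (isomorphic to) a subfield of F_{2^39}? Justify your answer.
No: F_{2^2} is not a subfield of F_{2^39}

F_{p^m} embeds in F_{p^n} iff m | n. Here 2 ∤ 39 (since 39 = 19·2 + 1 with remainder 1 ≠ 0), so F_{2^2} is not a subfield of F_{2^39}. Equivalently: if it were, the tower law would give 2 = [F_{2^2}:F_2] dividing [F_{2^39}:F_2] = 39, contradiction.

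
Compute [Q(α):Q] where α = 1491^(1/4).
[Q(α):Q] = 4

α is a root of x^4 - 1491. By Eisenstein's criterion at the prime p = 3 (which divides the constant term 1491 but p^2 = 9 does not, since 1491 is squarefree), x^4 - 1491 is irreducible over Q. Hence [Q(α):Q] = 4.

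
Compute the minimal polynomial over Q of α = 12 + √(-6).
m_α(x) = x^2 - 24x + 150

From α - 12 = √(-6), squaring gives (α - 12)^2 = -6, i.e. α^2 - 24α + 144 = -6, so α^2 - 24α + 150 = 0. The discriminant of x^2 - 24x + 150 is (-24)^2 - 4·(150) = 576 - 600 = -24, and 4·(-6) is not a perfect square in Q since -6 is squarefree and ≠ 1. Hence x^2 - 24x + 150 is irreducible over Q and is the minimal polynomial of α.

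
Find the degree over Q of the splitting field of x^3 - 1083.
[K : Q] = 6

The roots of x^3 - 1083 are ∛1083, ω∛1083, ω^2∛1083 where ω = e^(2πi/3) is a primitive cube root of unity, so K = Q(∛1083, ω). Now [Q(∛1083):Q] = 3 (since 1083 is not a perfect cube, x^3 - 1083 is irreducible) and [Q(ω):Q] = 2. Both 2 and 3 divide [K:Q], and [K:Q] ≤ 3·2 = 6, so [K:Q] = 6. (Equivalently: Q(∛1083) ⊂ R but ω ∉ R, so [K : Q(∛1083)] = 2.)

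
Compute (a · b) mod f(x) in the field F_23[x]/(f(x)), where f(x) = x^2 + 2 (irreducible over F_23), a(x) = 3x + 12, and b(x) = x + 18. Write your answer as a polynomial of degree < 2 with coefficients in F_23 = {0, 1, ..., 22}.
a · b ≡ 20x + 3 (mod f(x))

Multiply in F_23[x]: a(x)·b(x) = (3x + 12)·(x + 18) = 3x^2 + 20x + 9. This has degree ≥ 2, so divide by f(x) over F_23: 3x^2 + 20x + 9 = (3)·(x^2 + 2) + (20x + 3). Hence a·b ≡ 20x + 3 (mod f). (F_23[x]/(f) is a field with 23^2 = 529 elements since f is irreducible of degree 2.)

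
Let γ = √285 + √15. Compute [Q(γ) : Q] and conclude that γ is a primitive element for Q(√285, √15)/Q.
[Q(γ) : Q] = 4 (equivalently, Q(γ) = Q(√285, √15))

Obviously Q(γ) ⊆ Q(√285, √15), and [Q(√285, √15):Q] = 4 (since 285, 15 are distinct squarefree integers > 1 with 4275 not a perfect square). To show equality we compute the minimal polynomial of γ. From γ = √285 + √15: γ^2 = 285 + 2√(4275) + 15 = 300 + 2√(4275), so γ^2 - 300 = 2√(4275); squaring, (γ^2 - 300)^2 = 4·4275, i.e. γ^4 - 600γ^2 + 90000 - 17100 = 0, i.e. γ^4 - 600γ^2 + 72900 = 0. So γ is a root of x^4 - 600x^2 + 72900. This polynomial is irreducible over Q: it has no rational root (each ±√285 ± √15 is irrational), and any factorization into two quadratics over Q would force √(4275) ∈ Q (pairing opposite roots) or √285, √15 ∈ Q (other pairings), all impossible. Hence [Q(γ):Q] = 4 = [Q(√285, √15):Q], so Q(γ) = Q(√285, √15).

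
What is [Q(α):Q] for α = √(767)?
[Q(α):Q] = 2

[Q(α):Q] equals the degree of the minimal polynomial of α. Here α^2 = 767 and x^2 - 767 is irreducible (d = 767 is squarefree, ≠ 1, hence not a square), so deg(m_α) = 2. Thus [Q(α):Q] = 2.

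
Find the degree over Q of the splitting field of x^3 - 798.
[K : Q] = 6

The roots of x^3 - 798 are ∛798, ω∛798, ω^2∛798 where ω = e^(2πi/3) is a primitive cube root of unity, so K = Q(∛798, ω). Now [Q(∛798):Q] = 3 (since 798 is not a perfect cube, x^3 - 798 is irreducible) and [Q(ω):Q] = 2. Both 2 and 3 divide [K:Q], and [K:Q] ≤ 3·2 = 6, so [K:Q] = 6. (Equivalently: Q(∛798) ⊂ R but ω ∉ R, so [K : Q(∛798)] = 2.)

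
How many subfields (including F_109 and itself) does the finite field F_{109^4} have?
F_{109^4} has 3 subfields

The subfields of F_{p^n} are exactly the fields F_{p^d} for d | n (each is the fixed field of the unique index-d subgroup of Gal(F_{p^n}/F_p) ≅ Z/nZ). The divisors of n = 4 are {1, 2, 4}, giving 3 subfields: F_{109^1}, F_{109^2}, F_{109^4}.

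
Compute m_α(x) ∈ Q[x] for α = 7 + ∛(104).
m_α(x) = x^3 - 21x^2 + 147x - 447

Set β = α - 7 = ∛(104), so β^3 = 104. Then (α - 7)^3 - 104 = 0, i.e. α is a root of g(x) = (x - 7)^3 - 104 = x^3 - 21x^2 + 147x - 447. Since g(x) = h(x - 7) where h(x) = x^3 - 104, and h is irreducible over Q (because 104 is not a perfect cube, so h has no rational root, and a monic cubic with no rational root is irreducible), g is also irreducible (irreducibility is preserved under the substitution x → x - 7). Hence m_α(x) = x^3 - 21x^2 + 147x - 447.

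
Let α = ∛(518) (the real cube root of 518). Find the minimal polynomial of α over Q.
m_α(x) = x^3 - 518

α satisfies α^3 = 518, so x^3 - 518 annihilates α. By the rational root test, a rational root p/q (in lowest terms) of x^3 - 518 would satisfy p^3 = 518 q^3, forcing q = 1 and p^3 = 518; but 518 is not a perfect cube, contradiction. A monic cubic over Q with no rational root is irreducible (any nontrivial factorization would include a linear factor). Hence x^3 - 518 is the minimal polynomial of α, and in particular [Q(α):Q] = 3.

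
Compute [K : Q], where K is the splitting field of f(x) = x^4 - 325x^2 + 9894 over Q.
[K : Q] = 4

Solving the quadratic in x^2: x^2 = (325 ± √(325^2 - 4·9894))/2 = (325 ± √66049)/2 = (325 ± 257)/2, giving x^2 = 34 or x^2 = 291. So f(x) = (x^2 - 34)(x^2 - 291) and the roots of f are ±√34, ±√291. Hence the splitting field is K = Q(√34, √291). Since 34 and 291 are distinct squarefree integers > 1, their product 9894 is not a perfect square, so √291 ∉ Q(√34). By the tower law [K:Q] = [Q(√34,√291):Q(√34)] · [Q(√34):Q] = 2 · 2 = 4.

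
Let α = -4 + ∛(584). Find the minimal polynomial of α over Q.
m_α(x) = x^3 + 12x^2 + 48x - 520

Set β = α + 4 = ∛(584), so β^3 = 584. Then (α + 4)^3 - 584 = 0, i.e. α is a root of g(x) = (x + 4)^3 - 584 = x^3 + 12x^2 + 48x - 520. Since g(x) = h(x + 4) where h(x) = x^3 - 584, and h is irreducible over Q (because 584 is not a perfect cube, so h has no rational root, and a monic cubic with no rational root is irreducible), g is also irreducible (irreducibility is preserved under the substitution x → x + 4). Hence m_α(x) = x^3 + 12x^2 + 48x - 520.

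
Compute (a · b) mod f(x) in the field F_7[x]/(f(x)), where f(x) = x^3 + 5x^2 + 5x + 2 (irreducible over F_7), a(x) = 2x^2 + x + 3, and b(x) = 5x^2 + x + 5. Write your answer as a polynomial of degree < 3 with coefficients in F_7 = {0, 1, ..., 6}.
a · b ≡ 2x^2 + 3 (mod f(x))

Multiply in F_7[x]: a(x)·b(x) = (2x^2 + x + 3)·(5x^2 + x + 5) = 3x^4 + 5x^2 + x + 1. This has degree ≥ 3, so divide by f(x) over F_7: 3x^4 + 5x^2 + x + 1 = (3x + 6)·(x^3 + 5x^2 + 5x + 2) + (2x^2 + 3). Hence a·b ≡ 2x^2 + 3 (mod f). (F_7[x]/(f) is a field with 7^3 = 343 elements since f is irreducible of degree 3.)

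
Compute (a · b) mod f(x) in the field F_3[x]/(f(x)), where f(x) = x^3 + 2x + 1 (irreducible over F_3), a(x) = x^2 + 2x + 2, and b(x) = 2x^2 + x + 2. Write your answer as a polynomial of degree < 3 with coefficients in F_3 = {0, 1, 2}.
a · b ≡ x^2 + 2 (mod f(x))

Multiply in F_3[x]: a(x)·b(x) = (x^2 + 2x + 2)·(2x^2 + x + 2) = 2x^4 + 2x^3 + 2x^2 + 1. This has degree ≥ 3, so divide by f(x) over F_3: 2x^4 + 2x^3 + 2x^2 + 1 = (2x + 2)·(x^3 + 2x + 1) + (x^2 + 2). Hence a·b ≡ x^2 + 2 (mod f). (F_3[x]/(f) is a field with 3^3 = 27 elements since f is irreducible of degree 3.)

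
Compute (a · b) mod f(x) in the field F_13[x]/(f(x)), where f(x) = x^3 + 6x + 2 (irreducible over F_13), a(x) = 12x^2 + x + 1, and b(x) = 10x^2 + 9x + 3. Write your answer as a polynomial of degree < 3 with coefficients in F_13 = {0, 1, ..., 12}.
a · b ≡ 11x^2 + 1 (mod f(x))

Multiply in F_13[x]: a(x)·b(x) = (12x^2 + x + 1)·(10x^2 + 9x + 3) = 3x^4 + x^3 + 3x^2 + 12x + 3. This has degree ≥ 3, so divide by f(x) over F_13: 3x^4 + x^3 + 3x^2 + 12x + 3 = (3x + 1)·(x^3 + 6x + 2) + (11x^2 + 1). Hence a·b ≡ 11x^2 + 1 (mod f). (F_13[x]/(f) is a field with 13^3 = 2197 elements since f is irreducible of degree 3.)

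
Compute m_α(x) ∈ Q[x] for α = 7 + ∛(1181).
m_α(x) = x^3 - 21x^2 + 147x - 1524

Set β = α - 7 = ∛(1181), so β^3 = 1181. Then (α - 7)^3 - 1181 = 0, i.e. α is a root of g(x) = (x - 7)^3 - 1181 = x^3 - 21x^2 + 147x - 1524. Since g(x) = h(x - 7) where h(x) = x^3 - 1181, and h is irreducible over Q (because 1181 is not a perfect cube, so h has no rational root, and a monic cubic with no rational root is irreducible), g is also irreducible (irreducibility is preserved under the substitution x → x - 7). Hence m_α(x) = x^3 - 21x^2 + 147x - 1524.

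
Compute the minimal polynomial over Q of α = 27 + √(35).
m_α(x) = x^2 - 54x + 694

From α - 27 = √(35), squaring gives (α - 27)^2 = 35, i.e. α^2 - 54α + 729 = 35, so α^2 - 54α + 694 = 0. The discriminant of x^2 - 54x + 694 is (-54)^2 - 4·(694) = 2916 - 2776 = 140, and 4·(35) is not a perfect square in Q since 35 is squarefree and ≠ 1. Hence x^2 - 54x + 694 is irreducible over Q and is the minimal polynomial of α.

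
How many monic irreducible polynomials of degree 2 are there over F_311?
There are 48205 monic irreducible polynomials of degree 2 over F_311

Each element of F_{311^2} that lies in no proper subfield is a root of exactly one monic irreducible of degree 2 over F_311, and each such polynomial has 2 distinct roots in F_{311^2}. By Möbius inversion the count is N_311(2) = (1/2) Σ_{d|2} μ(2/d) · 311^d = (1/2)(μ(2)·311^1 + μ(1)·311^2) = 96410/2 = 48205.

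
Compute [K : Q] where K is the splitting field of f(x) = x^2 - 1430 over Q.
[K : Q] = 2

f(x) = x^2 - 1430 factors as (x - √1430)(x + √1430). The splitting field is K = Q(√1430). Since 1430 is squarefree and > 1, it is not a perfect square, so x^2 - 1430 is irreducible over Q and [Q(√1430) : Q] = 2. Hence [K : Q] = 2.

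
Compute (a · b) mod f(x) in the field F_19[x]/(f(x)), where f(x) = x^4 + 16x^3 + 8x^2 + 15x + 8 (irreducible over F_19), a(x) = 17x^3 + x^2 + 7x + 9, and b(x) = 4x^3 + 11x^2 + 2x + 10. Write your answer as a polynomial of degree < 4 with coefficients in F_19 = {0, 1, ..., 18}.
a · b ≡ 14x^3 + 7x^2 + 12x + 2 (mod f(x))

Multiply in F_19[x]: a(x)·b(x) = (17x^3 + x^2 + 7x + 9)·(4x^3 + 11x^2 + 2x + 10) = 11x^6 + x^5 + 16x^4 + 9x^2 + 12x + 14. This has degree ≥ 4, so divide by f(x) over F_19: 11x^6 + x^5 + 16x^4 + 9x^2 + 12x + 14 = (11x^2 + 15x + 11)·(x^4 + 16x^3 + 8x^2 + 15x + 8) + (14x^3 + 7x^2 + 12x + 2). Hence a·b ≡ 14x^3 + 7x^2 + 12x + 2 (mod f). (F_19[x]/(f) is a field with 19^4 = 130321 elements since f is irreducible of degree 4.)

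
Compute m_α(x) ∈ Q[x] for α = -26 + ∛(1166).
m_α(x) = x^3 + 78x^2 + 2028x + 16410

Set β = α + 26 = ∛(1166), so β^3 = 1166. Then (α + 26)^3 - 1166 = 0, i.e. α is a root of g(x) = (x + 26)^3 - 1166 = x^3 + 78x^2 + 2028x + 16410. Since g(x) = h(x + 26) where h(x) = x^3 - 1166, and h is irreducible over Q (because 1166 is not a perfect cube, so h has no rational root, and a monic cubic with no rational root is irreducible), g is also irreducible (irreducibility is preserved under the substitution x → x + 26). Hence m_α(x) = x^3 + 78x^2 + 2028x + 16410.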